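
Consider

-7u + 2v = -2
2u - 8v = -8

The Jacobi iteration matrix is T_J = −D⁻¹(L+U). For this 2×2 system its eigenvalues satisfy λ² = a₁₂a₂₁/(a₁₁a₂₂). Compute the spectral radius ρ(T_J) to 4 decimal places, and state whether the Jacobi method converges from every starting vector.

0.2673

a₁₂a₂₁/(a₁₁a₂₂) = (2)·(2) / ((-7)·(-8)) = 0.071429
ρ = √|0.071429| = √0.071429 = 0.2673
ρ < 1, so Jacobi converges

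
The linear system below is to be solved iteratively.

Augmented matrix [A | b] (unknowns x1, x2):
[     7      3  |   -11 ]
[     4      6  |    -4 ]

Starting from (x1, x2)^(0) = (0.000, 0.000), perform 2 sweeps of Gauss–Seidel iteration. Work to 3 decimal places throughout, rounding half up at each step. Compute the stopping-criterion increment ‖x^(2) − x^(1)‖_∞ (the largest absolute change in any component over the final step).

Iteration 1:
  x1 = (-11 - (3)·0.000) / (7) = -1.571
  x2 = (-4 - (4)·-1.571) / (6) = 0.381
Iteration 2:
  x1 = (-11 - (3)·0.381) / (7) = -1.735
  x2 = (-4 - (4)·-1.735) / (6) = 0.490
Change: (-0.164, 0.109) → max |·| = 0.164

0.164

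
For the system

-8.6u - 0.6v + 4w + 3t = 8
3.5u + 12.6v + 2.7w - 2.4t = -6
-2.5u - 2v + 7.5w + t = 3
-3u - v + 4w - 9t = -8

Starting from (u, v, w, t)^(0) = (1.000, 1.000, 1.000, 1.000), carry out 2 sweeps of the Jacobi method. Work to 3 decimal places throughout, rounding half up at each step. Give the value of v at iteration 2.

Iteration 1:
  u = (8 - (-0.6)·1.000 - (4)·1.000 - (3)·1.000) / (-8.6) = -0.186
  v = (-6 - (3.5)·1.000 - (2.7)·1.000 - (-2.4)·1.000) / (12.6) = -0.778
  w = (3 - (-2.5)·1.000 - (-2)·1.000 - (1)·1.000) / (7.5) = 0.867
  t = (-8 - (-3)·1.000 - (-1)·1.000 - (4)·1.000) / (-9) = 0.889
Iteration 2:
  u = (8 - (-0.6)·-0.778 - (4)·0.867 - (3)·0.889) / (-8.6) = -0.163
  v = (-6 - (3.5)·-0.186 - (2.7)·0.867 - (-2.4)·0.889) / (12.6) = -0.441
  w = (3 - (-2.5)·-0.186 - (-2)·-0.778 - (1)·0.889) / (7.5) = 0.012
  t = (-8 - (-3)·-0.186 - (-1)·-0.778 - (4)·0.867) / (-9) = 1.423

-0.441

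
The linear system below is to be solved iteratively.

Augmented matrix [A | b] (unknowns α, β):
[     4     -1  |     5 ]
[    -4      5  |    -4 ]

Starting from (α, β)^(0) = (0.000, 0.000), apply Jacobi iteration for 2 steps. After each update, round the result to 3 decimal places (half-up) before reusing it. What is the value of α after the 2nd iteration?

Iteration 1:
  α = (5 - (-1)·0.000) / (4) = 1.250
  β = (-4 - (-4)·0.000) / (5) = -0.800
Iteration 2:
  α = (5 - (-1)·-0.800) / (4) = 1.050
  β = (-4 - (-4)·1.250) / (5) = 0.200

1.050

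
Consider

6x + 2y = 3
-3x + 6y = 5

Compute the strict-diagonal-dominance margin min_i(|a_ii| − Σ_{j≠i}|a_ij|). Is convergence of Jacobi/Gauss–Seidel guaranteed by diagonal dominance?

row 1: |6| − (2) = 4
row 2: |6| − (3) = 3
minimum over rows = 3 → strictly diagonally dominant (convergence guaranteed)

3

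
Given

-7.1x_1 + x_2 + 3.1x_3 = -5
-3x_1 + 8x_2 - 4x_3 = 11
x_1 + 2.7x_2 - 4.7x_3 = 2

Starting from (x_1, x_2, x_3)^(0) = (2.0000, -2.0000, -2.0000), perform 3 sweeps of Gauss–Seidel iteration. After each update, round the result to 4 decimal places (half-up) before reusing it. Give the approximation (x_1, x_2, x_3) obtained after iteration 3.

Iteration 1:
  x_1 = (-5 - (1)·-2.0000 - (3.1)·-2.0000) / (-7.1) = -0.4507
  x_2 = (11 - (-3)·-0.4507 - (-4)·-2.0000) / (8) = 0.2060
  x_3 = (2 - (1)·-0.4507 - (2.7)·0.2060) / (-4.7) = -0.4031
Iteration 2:
  x_1 = (-5 - (1)·0.2060 - (3.1)·-0.4031) / (-7.1) = 0.5572
  x_2 = (11 - (-3)·0.5572 - (-4)·-0.4031) / (8) = 1.3824
  x_3 = (2 - (1)·0.5572 - (2.7)·1.3824) / (-4.7) = 0.4872
Iteration 3:
  x_1 = (-5 - (1)·1.3824 - (3.1)·0.4872) / (-7.1) = 1.1117
  x_2 = (11 - (-3)·1.1117 - (-4)·0.4872) / (8) = 2.0355
  x_3 = (2 - (1)·1.1117 - (2.7)·2.0355) / (-4.7) = 0.9803

(1.1117, 2.0355, 0.9803)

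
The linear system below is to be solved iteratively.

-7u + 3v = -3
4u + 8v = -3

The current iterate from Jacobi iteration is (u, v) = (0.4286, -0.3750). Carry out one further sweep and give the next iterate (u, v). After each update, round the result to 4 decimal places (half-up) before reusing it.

(0.2679, -0.5893)

One sweep:
  u = (-3 - (3)·-0.3750) / (-7) = 0.2679
  v = (-3 - (4)·0.4286) / (8) = -0.5893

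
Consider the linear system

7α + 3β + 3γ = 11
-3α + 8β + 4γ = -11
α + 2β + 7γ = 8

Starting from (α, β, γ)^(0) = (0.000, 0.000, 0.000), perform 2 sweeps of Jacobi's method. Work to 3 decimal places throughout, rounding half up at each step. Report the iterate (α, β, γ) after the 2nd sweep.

(1.671, -1.357, 1.311)

Iteration 1:
  α = (11 - (3)·0.000 - (3)·0.000) / (7) = 1.571
  β = (-11 - (-3)·0.000 - (4)·0.000) / (8) = -1.375
  γ = (8 - (1)·0.000 - (2)·0.000) / (7) = 1.143
Iteration 2:
  α = (11 - (3)·-1.375 - (3)·1.143) / (7) = 1.671
  β = (-11 - (-3)·1.571 - (4)·1.143) / (8) = -1.357
  γ = (8 - (1)·1.571 - (2)·-1.375) / (7) = 1.311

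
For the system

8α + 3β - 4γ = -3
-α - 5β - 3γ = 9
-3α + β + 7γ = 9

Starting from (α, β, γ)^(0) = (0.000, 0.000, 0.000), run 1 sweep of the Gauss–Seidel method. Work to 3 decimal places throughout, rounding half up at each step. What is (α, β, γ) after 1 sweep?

(-0.375, -1.725, 1.371)

Iteration 1:
  α = (-3 - (3)·0.000 - (-4)·0.000) / (8) = -0.375
  β = (9 - (-1)·-0.375 - (-3)·0.000) / (-5) = -1.725
  γ = (9 - (-3)·-0.375 - (1)·-1.725) / (7) = 1.371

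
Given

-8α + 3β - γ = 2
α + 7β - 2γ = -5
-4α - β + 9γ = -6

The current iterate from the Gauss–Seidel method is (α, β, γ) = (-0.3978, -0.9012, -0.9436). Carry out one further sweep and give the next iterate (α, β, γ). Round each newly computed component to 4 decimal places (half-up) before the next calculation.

(-0.4700, -0.9167, -0.9774)

One sweep:
  α = (2 - (3)·-0.9012 - (-1)·-0.9436) / (-8) = -0.4700
  β = (-5 - (1)·-0.4700 - (-2)·-0.9436) / (7) = -0.9167
  γ = (-6 - (-4)·-0.4700 - (-1)·-0.9167) / (9) = -0.9774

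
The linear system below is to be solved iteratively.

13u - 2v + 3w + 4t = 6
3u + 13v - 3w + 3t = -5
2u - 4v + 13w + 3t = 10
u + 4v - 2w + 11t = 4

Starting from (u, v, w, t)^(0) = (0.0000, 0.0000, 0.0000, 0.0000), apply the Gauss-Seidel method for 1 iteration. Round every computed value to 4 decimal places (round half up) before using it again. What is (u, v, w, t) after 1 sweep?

Iteration 1:
  u = (6 - (-2)·0.0000 - (3)·0.0000 - (4)·0.0000) / (13) = 0.4615
  v = (-5 - (3)·0.4615 - (-3)·0.0000 - (3)·0.0000) / (13) = -0.4911
  w = (10 - (2)·0.4615 - (-4)·-0.4911 - (3)·0.0000) / (13) = 0.5471
  t = (4 - (1)·0.4615 - (4)·-0.4911 - (-2)·0.5471) / (11) = 0.5997

(0.4615, -0.4911, 0.5471, 0.5997)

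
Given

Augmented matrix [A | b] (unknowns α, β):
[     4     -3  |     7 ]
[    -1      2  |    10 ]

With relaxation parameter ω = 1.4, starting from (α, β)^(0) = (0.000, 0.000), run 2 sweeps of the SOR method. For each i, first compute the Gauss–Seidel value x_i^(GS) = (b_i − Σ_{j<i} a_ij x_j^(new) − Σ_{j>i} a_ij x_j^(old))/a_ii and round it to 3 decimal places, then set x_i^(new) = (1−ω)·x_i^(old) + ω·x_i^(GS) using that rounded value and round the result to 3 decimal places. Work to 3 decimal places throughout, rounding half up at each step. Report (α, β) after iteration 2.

Iteration 1:
  α: GS value = (7 - (-3)·0.000) / (4) = 1.750;  α ← (1−ω)·0.000 + ω·1.750 = 2.450
  β: GS value = (10 - (-1)·2.450) / (2) = 6.225;  β ← (1−ω)·0.000 + ω·6.225 = 8.715
Iteration 2:
  α: GS value = (7 - (-3)·8.715) / (4) = 8.286;  α ← (1−ω)·2.450 + ω·8.286 = 10.620
  β: GS value = (10 - (-1)·10.620) / (2) = 10.310;  β ← (1−ω)·8.715 + ω·10.310 = 10.948

(10.620, 10.948)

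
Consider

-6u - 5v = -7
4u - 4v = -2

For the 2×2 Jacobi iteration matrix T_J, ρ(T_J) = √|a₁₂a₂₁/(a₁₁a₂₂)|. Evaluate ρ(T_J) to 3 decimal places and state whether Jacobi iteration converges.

0.913

a₁₂a₂₁/(a₁₁a₂₂) = (-5)·(4) / ((-6)·(-4)) = -0.833333
ρ = √|-0.833333| = √0.833333 = 0.913
ρ < 1, so Jacobi converges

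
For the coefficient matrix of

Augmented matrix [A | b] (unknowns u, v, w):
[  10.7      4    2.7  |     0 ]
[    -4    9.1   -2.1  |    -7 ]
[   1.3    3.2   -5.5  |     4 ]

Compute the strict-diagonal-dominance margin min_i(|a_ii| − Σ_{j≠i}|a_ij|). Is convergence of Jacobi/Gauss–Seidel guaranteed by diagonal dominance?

row 1: |10.7| − (4+2.7) = 4
row 2: |9.1| − (4+2.1) = 3
row 3: |-5.5| − (1.3+3.2) = 1
minimum over rows = 1 → strictly diagonally dominant (convergence guaranteed)

1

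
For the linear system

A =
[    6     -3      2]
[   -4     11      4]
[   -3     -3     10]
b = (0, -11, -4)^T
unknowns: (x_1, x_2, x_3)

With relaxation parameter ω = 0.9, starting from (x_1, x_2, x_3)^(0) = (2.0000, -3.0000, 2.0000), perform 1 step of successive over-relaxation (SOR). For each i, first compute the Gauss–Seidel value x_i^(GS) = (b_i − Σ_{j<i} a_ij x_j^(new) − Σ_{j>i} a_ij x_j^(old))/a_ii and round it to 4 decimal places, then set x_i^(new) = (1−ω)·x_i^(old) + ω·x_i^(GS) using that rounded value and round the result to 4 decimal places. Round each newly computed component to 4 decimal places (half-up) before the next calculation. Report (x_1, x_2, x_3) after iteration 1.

(-1.7500, -2.4272, -1.2879)

Iteration 1:
  x_1: GS value = (0 - (-3)·-3.0000 - (2)·2.0000) / (6) = -2.1667;  x_1 ← (1−ω)·2.0000 + ω·-2.1667 = -1.7500
  x_2: GS value = (-11 - (-4)·-1.7500 - (4)·2.0000) / (11) = -2.3636;  x_2 ← (1−ω)·-3.0000 + ω·-2.3636 = -2.4272
  x_3: GS value = (-4 - (-3)·-1.7500 - (-3)·-2.4272) / (10) = -1.6532;  x_3 ← (1−ω)·2.0000 + ω·-1.6532 = -1.2879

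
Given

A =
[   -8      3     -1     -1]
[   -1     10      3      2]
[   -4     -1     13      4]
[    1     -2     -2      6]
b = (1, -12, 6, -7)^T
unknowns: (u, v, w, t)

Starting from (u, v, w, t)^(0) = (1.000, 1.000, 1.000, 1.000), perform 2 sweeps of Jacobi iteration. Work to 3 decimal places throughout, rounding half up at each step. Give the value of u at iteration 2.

-0.709

Iteration 1:
  u = (1 - (3)·1.000 - (-1)·1.000 - (-1)·1.000) / (-8) = 0.000
  v = (-12 - (-1)·1.000 - (3)·1.000 - (2)·1.000) / (10) = -1.600
  w = (6 - (-4)·1.000 - (-1)·1.000 - (4)·1.000) / (13) = 0.538
  t = (-7 - (1)·1.000 - (-2)·1.000 - (-2)·1.000) / (6) = -0.667
Iteration 2:
  u = (1 - (3)·-1.600 - (-1)·0.538 - (-1)·-0.667) / (-8) = -0.709
  v = (-12 - (-1)·0.000 - (3)·0.538 - (2)·-0.667) / (10) = -1.228
  w = (6 - (-4)·0.000 - (-1)·-1.600 - (4)·-0.667) / (13) = 0.544
  t = (-7 - (1)·0.000 - (-2)·-1.600 - (-2)·0.538) / (6) = -1.521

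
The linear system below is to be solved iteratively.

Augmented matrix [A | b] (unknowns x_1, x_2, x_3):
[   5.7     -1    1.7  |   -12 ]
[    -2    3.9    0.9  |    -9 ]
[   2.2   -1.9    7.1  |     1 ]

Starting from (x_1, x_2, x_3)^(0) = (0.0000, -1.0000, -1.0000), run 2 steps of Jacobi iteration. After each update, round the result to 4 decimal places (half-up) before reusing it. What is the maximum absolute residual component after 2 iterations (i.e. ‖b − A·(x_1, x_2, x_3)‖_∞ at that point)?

1.7728

Iteration 1:
  x_1 = (-12 - (-1)·-1.0000 - (1.7)·-1.0000) / (5.7) = -1.9825
  x_2 = (-9 - (-2)·0.0000 - (0.9)·-1.0000) / (3.9) = -2.0769
  x_3 = (1 - (2.2)·0.0000 - (-1.9)·-1.0000) / (7.1) = -0.1268
Iteration 2:
  x_1 = (-12 - (-1)·-2.0769 - (1.7)·-0.1268) / (5.7) = -2.4318
  x_2 = (-9 - (-2)·-1.9825 - (0.9)·-0.1268) / (3.9) = -3.2951
  x_3 = (1 - (2.2)·-1.9825 - (-1.9)·-2.0769) / (7.1) = 0.1994
Residual b − A·x = (-1.7728, -1.1922, -1.3265); ∞-norm = 1.7728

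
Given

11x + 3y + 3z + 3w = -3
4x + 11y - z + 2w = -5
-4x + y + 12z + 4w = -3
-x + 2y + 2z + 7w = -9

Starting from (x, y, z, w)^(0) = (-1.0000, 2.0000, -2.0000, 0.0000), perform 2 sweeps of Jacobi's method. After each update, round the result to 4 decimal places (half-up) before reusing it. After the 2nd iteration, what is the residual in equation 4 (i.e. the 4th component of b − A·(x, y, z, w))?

-1.3651

Iteration 1:
  x = (-3 - (3)·2.0000 - (3)·-2.0000 - (3)·0.0000) / (11) = -0.2727
  y = (-5 - (4)·-1.0000 - (-1)·-2.0000 - (2)·0.0000) / (11) = -0.2727
  z = (-3 - (-4)·-1.0000 - (1)·2.0000 - (4)·0.0000) / (12) = -0.7500
  w = (-9 - (-1)·-1.0000 - (2)·2.0000 - (2)·-2.0000) / (7) = -1.4286
Iteration 2:
  x = (-3 - (3)·-0.2727 - (3)·-0.7500 - (3)·-1.4286) / (11) = 0.3958
  y = (-5 - (4)·-0.2727 - (-1)·-0.7500 - (2)·-1.4286) / (11) = -0.1638
  z = (-3 - (-4)·-0.2727 - (1)·-0.2727 - (4)·-1.4286) / (12) = 0.1580
  w = (-9 - (-1)·-0.2727 - (2)·-0.2727 - (2)·-0.7500) / (7) = -1.0325
Residual b − A·x = (-4.2389, -2.5584, 0.9810, -1.3651)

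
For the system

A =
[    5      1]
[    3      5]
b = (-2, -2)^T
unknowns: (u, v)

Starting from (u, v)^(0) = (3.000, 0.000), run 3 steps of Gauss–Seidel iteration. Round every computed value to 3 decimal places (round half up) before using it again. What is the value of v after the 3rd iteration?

-0.182

Iteration 1:
  u = (-2 - (1)·0.000) / (5) = -0.400
  v = (-2 - (3)·-0.400) / (5) = -0.160
Iteration 2:
  u = (-2 - (1)·-0.160) / (5) = -0.368
  v = (-2 - (3)·-0.368) / (5) = -0.179
Iteration 3:
  u = (-2 - (1)·-0.179) / (5) = -0.364
  v = (-2 - (3)·-0.364) / (5) = -0.182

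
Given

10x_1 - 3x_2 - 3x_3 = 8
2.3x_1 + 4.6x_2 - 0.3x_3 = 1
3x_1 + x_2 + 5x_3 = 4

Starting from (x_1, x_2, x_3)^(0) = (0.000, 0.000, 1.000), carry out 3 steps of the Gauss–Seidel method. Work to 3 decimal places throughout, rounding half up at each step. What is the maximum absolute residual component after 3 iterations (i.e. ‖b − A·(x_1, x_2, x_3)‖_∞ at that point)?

Iteration 1:
  x_1 = (8 - (-3)·0.000 - (-3)·1.000) / (10) = 1.100
  x_2 = (1 - (2.3)·1.100 - (-0.3)·1.000) / (4.6) = -0.267
  x_3 = (4 - (3)·1.100 - (1)·-0.267) / (5) = 0.193
Iteration 2:
  x_1 = (8 - (-3)·-0.267 - (-3)·0.193) / (10) = 0.778
  x_2 = (1 - (2.3)·0.778 - (-0.3)·0.193) / (4.6) = -0.159
  x_3 = (4 - (3)·0.778 - (1)·-0.159) / (5) = 0.365
Iteration 3:
  x_1 = (8 - (-3)·-0.159 - (-3)·0.365) / (10) = 0.862
  x_2 = (1 - (2.3)·0.862 - (-0.3)·0.365) / (4.6) = -0.190
  x_3 = (4 - (3)·0.862 - (1)·-0.190) / (5) = 0.321
Residual b − A·x = (-0.227, -0.012, -0.001); ∞-norm = 0.227

0.227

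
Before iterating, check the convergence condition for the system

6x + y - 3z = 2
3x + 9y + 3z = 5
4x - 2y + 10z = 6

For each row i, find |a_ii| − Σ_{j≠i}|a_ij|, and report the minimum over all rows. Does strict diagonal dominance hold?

2

row 1: |6| − (1+3) = 2
row 2: |9| − (3+3) = 3
row 3: |10| − (4+2) = 4
minimum over rows = 2 → strictly diagonally dominant (convergence guaranteed)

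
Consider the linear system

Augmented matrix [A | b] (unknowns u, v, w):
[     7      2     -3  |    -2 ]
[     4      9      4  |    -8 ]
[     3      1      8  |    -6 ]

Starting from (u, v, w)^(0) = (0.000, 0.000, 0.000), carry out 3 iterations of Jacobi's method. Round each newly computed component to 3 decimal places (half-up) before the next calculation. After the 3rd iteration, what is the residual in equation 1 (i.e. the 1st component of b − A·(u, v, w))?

Iteration 1:
  u = (-2 - (2)·0.000 - (-3)·0.000) / (7) = -0.286
  v = (-8 - (4)·0.000 - (4)·0.000) / (9) = -0.889
  w = (-6 - (3)·0.000 - (1)·0.000) / (8) = -0.750
Iteration 2:
  u = (-2 - (2)·-0.889 - (-3)·-0.750) / (7) = -0.353
  v = (-8 - (4)·-0.286 - (4)·-0.750) / (9) = -0.428
  w = (-6 - (3)·-0.286 - (1)·-0.889) / (8) = -0.532
Iteration 3:
  u = (-2 - (2)·-0.428 - (-3)·-0.532) / (7) = -0.391
  v = (-8 - (4)·-0.353 - (4)·-0.532) / (9) = -0.496
  w = (-6 - (3)·-0.353 - (1)·-0.428) / (8) = -0.564
Residual b − A·x = (0.037, 0.284, 0.181)

0.037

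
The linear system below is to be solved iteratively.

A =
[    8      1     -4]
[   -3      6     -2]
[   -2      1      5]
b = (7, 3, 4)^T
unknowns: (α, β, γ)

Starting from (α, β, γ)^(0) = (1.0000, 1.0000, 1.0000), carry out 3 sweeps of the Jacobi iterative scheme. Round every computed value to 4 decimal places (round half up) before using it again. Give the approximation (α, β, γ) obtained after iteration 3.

Iteration 1:
  α = (7 - (1)·1.0000 - (-4)·1.0000) / (8) = 1.2500
  β = (3 - (-3)·1.0000 - (-2)·1.0000) / (6) = 1.3333
  γ = (4 - (-2)·1.0000 - (1)·1.0000) / (5) = 1.0000
Iteration 2:
  α = (7 - (1)·1.3333 - (-4)·1.0000) / (8) = 1.2083
  β = (3 - (-3)·1.2500 - (-2)·1.0000) / (6) = 1.4583
  γ = (4 - (-2)·1.2500 - (1)·1.3333) / (5) = 1.0333
Iteration 3:
  α = (7 - (1)·1.4583 - (-4)·1.0333) / (8) = 1.2094
  β = (3 - (-3)·1.2083 - (-2)·1.0333) / (6) = 1.4486
  γ = (4 - (-2)·1.2083 - (1)·1.4583) / (5) = 0.9917

(1.2094, 1.4486, 0.9917)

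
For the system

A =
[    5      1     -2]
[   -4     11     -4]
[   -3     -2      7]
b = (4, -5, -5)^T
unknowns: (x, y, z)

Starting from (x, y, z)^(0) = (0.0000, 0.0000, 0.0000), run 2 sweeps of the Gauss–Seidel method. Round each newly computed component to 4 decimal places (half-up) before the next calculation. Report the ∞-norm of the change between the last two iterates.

Iteration 1:
  x = (4 - (1)·0.0000 - (-2)·0.0000) / (5) = 0.8000
  y = (-5 - (-4)·0.8000 - (-4)·0.0000) / (11) = -0.1636
  z = (-5 - (-3)·0.8000 - (-2)·-0.1636) / (7) = -0.4182
Iteration 2:
  x = (4 - (1)·-0.1636 - (-2)·-0.4182) / (5) = 0.6654
  y = (-5 - (-4)·0.6654 - (-4)·-0.4182) / (11) = -0.3647
  z = (-5 - (-3)·0.6654 - (-2)·-0.3647) / (7) = -0.5333
Change: (-0.1346, -0.2011, -0.1151) → max |·| = 0.2011

0.2011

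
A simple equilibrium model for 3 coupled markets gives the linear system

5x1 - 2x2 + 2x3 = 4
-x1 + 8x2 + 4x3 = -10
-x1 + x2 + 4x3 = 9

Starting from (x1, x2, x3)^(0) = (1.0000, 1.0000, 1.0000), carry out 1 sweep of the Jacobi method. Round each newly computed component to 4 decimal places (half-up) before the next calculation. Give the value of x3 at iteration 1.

Iteration 1:
  x1 = (4 - (-2)·1.0000 - (2)·1.0000) / (5) = 0.8000
  x2 = (-10 - (-1)·1.0000 - (4)·1.0000) / (8) = -1.6250
  x3 = (9 - (-1)·1.0000 - (1)·1.0000) / (4) = 2.2500

2.2500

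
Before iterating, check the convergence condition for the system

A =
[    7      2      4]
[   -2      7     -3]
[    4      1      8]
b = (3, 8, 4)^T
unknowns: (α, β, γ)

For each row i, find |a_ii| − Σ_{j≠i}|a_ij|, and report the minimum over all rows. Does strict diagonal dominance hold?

row 1: |7| − (2+4) = 1
row 2: |7| − (2+3) = 2
row 3: |8| − (4+1) = 3
minimum over rows = 1 → strictly diagonally dominant (convergence guaranteed)

1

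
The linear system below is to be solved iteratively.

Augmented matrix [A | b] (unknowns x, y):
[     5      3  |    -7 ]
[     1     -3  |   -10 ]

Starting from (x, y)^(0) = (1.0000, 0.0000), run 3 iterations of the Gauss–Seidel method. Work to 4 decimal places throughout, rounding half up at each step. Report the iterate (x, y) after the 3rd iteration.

(-2.7760, 2.4080)

Iteration 1:
  x = (-7 - (3)·0.0000) / (5) = -1.4000
  y = (-10 - (1)·-1.4000) / (-3) = 2.8667
Iteration 2:
  x = (-7 - (3)·2.8667) / (5) = -3.1200
  y = (-10 - (1)·-3.1200) / (-3) = 2.2933
Iteration 3:
  x = (-7 - (3)·2.2933) / (5) = -2.7760
  y = (-10 - (1)·-2.7760) / (-3) = 2.4080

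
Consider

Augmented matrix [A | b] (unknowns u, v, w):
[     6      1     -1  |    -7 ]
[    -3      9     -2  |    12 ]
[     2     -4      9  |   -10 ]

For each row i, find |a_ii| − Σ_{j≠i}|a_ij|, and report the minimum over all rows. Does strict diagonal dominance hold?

row 1: |6| − (1+1) = 4
row 2: |9| − (3+2) = 4
row 3: |9| − (2+4) = 3
minimum over rows = 3 → strictly diagonally dominant (convergence guaranteed)

3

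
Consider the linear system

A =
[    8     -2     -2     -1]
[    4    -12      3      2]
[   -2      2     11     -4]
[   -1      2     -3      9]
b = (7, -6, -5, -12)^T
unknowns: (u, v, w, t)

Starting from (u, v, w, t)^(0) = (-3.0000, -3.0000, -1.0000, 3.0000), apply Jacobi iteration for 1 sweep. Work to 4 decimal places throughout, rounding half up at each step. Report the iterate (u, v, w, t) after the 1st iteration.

Iteration 1:
  u = (7 - (-2)·-3.0000 - (-2)·-1.0000 - (-1)·3.0000) / (8) = 0.2500
  v = (-6 - (4)·-3.0000 - (3)·-1.0000 - (2)·3.0000) / (-12) = -0.2500
  w = (-5 - (-2)·-3.0000 - (2)·-3.0000 - (-4)·3.0000) / (11) = 0.6364
  t = (-12 - (-1)·-3.0000 - (2)·-3.0000 - (-3)·-1.0000) / (9) = -1.3333

(0.2500, -0.2500, 0.6364, -1.3333)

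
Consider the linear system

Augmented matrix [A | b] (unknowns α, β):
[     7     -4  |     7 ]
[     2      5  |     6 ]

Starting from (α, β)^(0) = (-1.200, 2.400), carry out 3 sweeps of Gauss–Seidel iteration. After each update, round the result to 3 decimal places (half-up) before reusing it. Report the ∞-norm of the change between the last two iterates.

0.280

Iteration 1:
  α = (7 - (-4)·2.400) / (7) = 2.371
  β = (6 - (2)·2.371) / (5) = 0.252
Iteration 2:
  α = (7 - (-4)·0.252) / (7) = 1.144
  β = (6 - (2)·1.144) / (5) = 0.742
Iteration 3:
  α = (7 - (-4)·0.742) / (7) = 1.424
  β = (6 - (2)·1.424) / (5) = 0.630
Change: (0.280, -0.112) → max |·| = 0.280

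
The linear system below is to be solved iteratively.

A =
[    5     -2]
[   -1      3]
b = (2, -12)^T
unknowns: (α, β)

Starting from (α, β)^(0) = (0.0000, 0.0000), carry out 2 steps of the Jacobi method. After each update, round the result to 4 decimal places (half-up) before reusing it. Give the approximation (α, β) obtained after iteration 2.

(-1.2000, -3.8667)

Iteration 1:
  α = (2 - (-2)·0.0000) / (5) = 0.4000
  β = (-12 - (-1)·0.0000) / (3) = -4.0000
Iteration 2:
  α = (2 - (-2)·-4.0000) / (5) = -1.2000
  β = (-12 - (-1)·0.4000) / (3) = -3.8667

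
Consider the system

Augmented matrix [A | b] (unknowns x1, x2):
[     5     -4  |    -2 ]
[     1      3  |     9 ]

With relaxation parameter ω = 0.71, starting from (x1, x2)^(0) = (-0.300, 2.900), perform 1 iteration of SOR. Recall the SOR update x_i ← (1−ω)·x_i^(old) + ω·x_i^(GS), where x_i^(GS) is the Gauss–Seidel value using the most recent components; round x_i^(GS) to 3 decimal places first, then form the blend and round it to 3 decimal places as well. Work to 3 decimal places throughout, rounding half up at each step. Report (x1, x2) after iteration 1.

Iteration 1:
  x1: GS value = (-2 - (-4)·2.900) / (5) = 1.920;  x1 ← (1−ω)·-0.300 + ω·1.920 = 1.276
  x2: GS value = (9 - (1)·1.276) / (3) = 2.575;  x2 ← (1−ω)·2.900 + ω·2.575 = 2.669

(1.276, 2.669)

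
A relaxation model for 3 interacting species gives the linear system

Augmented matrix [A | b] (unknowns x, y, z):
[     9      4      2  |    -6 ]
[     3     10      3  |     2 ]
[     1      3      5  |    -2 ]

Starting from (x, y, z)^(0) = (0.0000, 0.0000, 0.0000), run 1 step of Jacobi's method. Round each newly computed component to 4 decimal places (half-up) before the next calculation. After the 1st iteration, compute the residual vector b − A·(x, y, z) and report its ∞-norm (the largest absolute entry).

3.2001

Iteration 1:
  x = (-6 - (4)·0.0000 - (2)·0.0000) / (9) = -0.6667
  y = (2 - (3)·0.0000 - (3)·0.0000) / (10) = 0.2000
  z = (-2 - (1)·0.0000 - (3)·0.0000) / (5) = -0.4000
Residual b − A·x = (0.0003, 3.2001, 0.0667); ∞-norm = 3.2001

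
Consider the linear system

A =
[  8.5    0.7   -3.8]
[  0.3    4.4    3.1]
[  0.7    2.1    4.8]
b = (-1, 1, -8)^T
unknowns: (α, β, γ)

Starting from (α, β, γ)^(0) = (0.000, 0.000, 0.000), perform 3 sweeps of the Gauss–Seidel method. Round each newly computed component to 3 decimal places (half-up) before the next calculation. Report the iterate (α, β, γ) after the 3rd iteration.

(-1.226, 1.860, -2.302)

Iteration 1:
  α = (-1 - (0.7)·0.000 - (-3.8)·0.000) / (8.5) = -0.118
  β = (1 - (0.3)·-0.118 - (3.1)·0.000) / (4.4) = 0.235
  γ = (-8 - (0.7)·-0.118 - (2.1)·0.235) / (4.8) = -1.752
Iteration 2:
  α = (-1 - (0.7)·0.235 - (-3.8)·-1.752) / (8.5) = -0.920
  β = (1 - (0.3)·-0.920 - (3.1)·-1.752) / (4.4) = 1.524
  γ = (-8 - (0.7)·-0.920 - (2.1)·1.524) / (4.8) = -2.199
Iteration 3:
  α = (-1 - (0.7)·1.524 - (-3.8)·-2.199) / (8.5) = -1.226
  β = (1 - (0.3)·-1.226 - (3.1)·-2.199) / (4.4) = 1.860
  γ = (-8 - (0.7)·-1.226 - (2.1)·1.860) / (4.8) = -2.302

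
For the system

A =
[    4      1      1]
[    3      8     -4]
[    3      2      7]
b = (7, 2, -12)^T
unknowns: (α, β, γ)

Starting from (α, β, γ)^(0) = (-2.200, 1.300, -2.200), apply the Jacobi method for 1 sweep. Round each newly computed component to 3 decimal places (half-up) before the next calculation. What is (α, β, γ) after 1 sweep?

(1.975, -0.025, -1.143)

Iteration 1:
  α = (7 - (1)·1.300 - (1)·-2.200) / (4) = 1.975
  β = (2 - (3)·-2.200 - (-4)·-2.200) / (8) = -0.025
  γ = (-12 - (3)·-2.200 - (2)·1.300) / (7) = -1.143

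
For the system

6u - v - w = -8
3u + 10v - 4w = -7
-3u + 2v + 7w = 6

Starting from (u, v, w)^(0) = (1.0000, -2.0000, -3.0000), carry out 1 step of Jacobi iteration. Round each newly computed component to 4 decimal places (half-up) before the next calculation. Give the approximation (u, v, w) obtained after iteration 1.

(-2.1667, -2.2000, 1.8571)

Iteration 1:
  u = (-8 - (-1)·-2.0000 - (-1)·-3.0000) / (6) = -2.1667
  v = (-7 - (3)·1.0000 - (-4)·-3.0000) / (10) = -2.2000
  w = (6 - (-3)·1.0000 - (2)·-2.0000) / (7) = 1.8571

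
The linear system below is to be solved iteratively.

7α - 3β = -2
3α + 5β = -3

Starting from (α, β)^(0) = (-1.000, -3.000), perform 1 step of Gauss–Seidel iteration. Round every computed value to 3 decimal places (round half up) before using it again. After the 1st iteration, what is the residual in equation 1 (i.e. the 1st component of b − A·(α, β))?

Iteration 1:
  α = (-2 - (-3)·-3.000) / (7) = -1.571
  β = (-3 - (3)·-1.571) / (5) = 0.343
Residual b − A·x = (10.026, -0.002)

10.026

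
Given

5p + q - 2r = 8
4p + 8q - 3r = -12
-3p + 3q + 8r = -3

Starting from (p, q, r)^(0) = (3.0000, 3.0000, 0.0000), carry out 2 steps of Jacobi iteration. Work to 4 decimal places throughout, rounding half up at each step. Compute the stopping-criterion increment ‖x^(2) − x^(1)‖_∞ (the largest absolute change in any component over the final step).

Iteration 1:
  p = (8 - (1)·3.0000 - (-2)·0.0000) / (5) = 1.0000
  q = (-12 - (4)·3.0000 - (-3)·0.0000) / (8) = -3.0000
  r = (-3 - (-3)·3.0000 - (3)·3.0000) / (8) = -0.3750
Iteration 2:
  p = (8 - (1)·-3.0000 - (-2)·-0.3750) / (5) = 2.0500
  q = (-12 - (4)·1.0000 - (-3)·-0.3750) / (8) = -2.1406
  r = (-3 - (-3)·1.0000 - (3)·-3.0000) / (8) = 1.1250
Change: (1.0500, 0.8594, 1.5000) → max |·| = 1.5000

1.5000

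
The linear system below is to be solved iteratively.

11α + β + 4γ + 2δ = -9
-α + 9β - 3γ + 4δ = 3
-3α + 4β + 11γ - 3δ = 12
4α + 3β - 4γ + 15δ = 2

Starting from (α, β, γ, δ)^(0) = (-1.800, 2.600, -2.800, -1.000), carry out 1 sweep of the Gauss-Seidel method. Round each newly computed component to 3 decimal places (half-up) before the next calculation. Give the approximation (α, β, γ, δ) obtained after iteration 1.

(0.145, -0.139, 0.908, 0.365)

Iteration 1:
  α = (-9 - (1)·2.600 - (4)·-2.800 - (2)·-1.000) / (11) = 0.145
  β = (3 - (-1)·0.145 - (-3)·-2.800 - (4)·-1.000) / (9) = -0.139
  γ = (12 - (-3)·0.145 - (4)·-0.139 - (-3)·-1.000) / (11) = 0.908
  δ = (2 - (4)·0.145 - (3)·-0.139 - (-4)·0.908) / (15) = 0.365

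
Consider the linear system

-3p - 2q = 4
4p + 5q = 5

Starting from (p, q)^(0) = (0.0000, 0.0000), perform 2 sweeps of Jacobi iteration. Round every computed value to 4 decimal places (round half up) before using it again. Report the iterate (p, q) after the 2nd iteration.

Iteration 1:
  p = (4 - (-2)·0.0000) / (-3) = -1.3333
  q = (5 - (4)·0.0000) / (5) = 1.0000
Iteration 2:
  p = (4 - (-2)·1.0000) / (-3) = -2.0000
  q = (5 - (4)·-1.3333) / (5) = 2.0666

(-2.0000, 2.0666)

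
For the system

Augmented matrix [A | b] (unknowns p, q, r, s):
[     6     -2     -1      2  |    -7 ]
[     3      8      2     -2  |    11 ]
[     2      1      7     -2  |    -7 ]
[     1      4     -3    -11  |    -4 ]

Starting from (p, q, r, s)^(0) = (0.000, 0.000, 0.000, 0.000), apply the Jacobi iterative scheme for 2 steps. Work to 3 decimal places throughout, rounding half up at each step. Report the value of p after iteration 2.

Iteration 1:
  p = (-7 - (-2)·0.000 - (-1)·0.000 - (2)·0.000) / (6) = -1.167
  q = (11 - (3)·0.000 - (2)·0.000 - (-2)·0.000) / (8) = 1.375
  r = (-7 - (2)·0.000 - (1)·0.000 - (-2)·0.000) / (7) = -1.000
  s = (-4 - (1)·0.000 - (4)·0.000 - (-3)·0.000) / (-11) = 0.364
Iteration 2:
  p = (-7 - (-2)·1.375 - (-1)·-1.000 - (2)·0.364) / (6) = -0.996
  q = (11 - (3)·-1.167 - (2)·-1.000 - (-2)·0.364) / (8) = 2.154
  r = (-7 - (2)·-1.167 - (1)·1.375 - (-2)·0.364) / (7) = -0.759
  s = (-4 - (1)·-1.167 - (4)·1.375 - (-3)·-1.000) / (-11) = 1.030

-0.996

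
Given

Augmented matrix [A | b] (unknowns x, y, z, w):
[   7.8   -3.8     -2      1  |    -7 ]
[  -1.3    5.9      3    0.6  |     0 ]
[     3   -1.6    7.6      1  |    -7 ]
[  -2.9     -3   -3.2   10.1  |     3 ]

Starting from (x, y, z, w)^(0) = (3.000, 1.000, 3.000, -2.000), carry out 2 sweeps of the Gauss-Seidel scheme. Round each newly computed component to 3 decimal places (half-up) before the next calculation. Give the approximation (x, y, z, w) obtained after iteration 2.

Iteration 1:
  x = (-7 - (-3.8)·1.000 - (-2)·3.000 - (1)·-2.000) / (7.8) = 0.615
  y = (0 - (-1.3)·0.615 - (3)·3.000 - (0.6)·-2.000) / (5.9) = -1.187
  z = (-7 - (3)·0.615 - (-1.6)·-1.187 - (1)·-2.000) / (7.6) = -1.151
  w = (3 - (-2.9)·0.615 - (-3)·-1.187 - (-3.2)·-1.151) / (10.1) = -0.244
Iteration 2:
  x = (-7 - (-3.8)·-1.187 - (-2)·-1.151 - (1)·-0.244) / (7.8) = -1.740
  y = (0 - (-1.3)·-1.740 - (3)·-1.151 - (0.6)·-0.244) / (5.9) = 0.227
  z = (-7 - (3)·-1.740 - (-1.6)·0.227 - (1)·-0.244) / (7.6) = -0.154
  w = (3 - (-2.9)·-1.740 - (-3)·0.227 - (-3.2)·-0.154) / (10.1) = -0.184

(-1.740, 0.227, -0.154, -0.184)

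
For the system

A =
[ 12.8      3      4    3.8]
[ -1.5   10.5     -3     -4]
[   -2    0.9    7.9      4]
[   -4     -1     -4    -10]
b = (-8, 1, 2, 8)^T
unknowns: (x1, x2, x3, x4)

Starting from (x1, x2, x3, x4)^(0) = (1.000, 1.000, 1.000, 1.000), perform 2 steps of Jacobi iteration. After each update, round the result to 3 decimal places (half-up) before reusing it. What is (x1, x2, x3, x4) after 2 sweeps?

(-0.297, -0.795, 0.639, -0.257)

Iteration 1:
  x1 = (-8 - (3)·1.000 - (4)·1.000 - (3.8)·1.000) / (12.8) = -1.469
  x2 = (1 - (-1.5)·1.000 - (-3)·1.000 - (-4)·1.000) / (10.5) = 0.905
  x3 = (2 - (-2)·1.000 - (0.9)·1.000 - (4)·1.000) / (7.9) = -0.114
  x4 = (8 - (-4)·1.000 - (-1)·1.000 - (-4)·1.000) / (-10) = -1.700
Iteration 2:
  x1 = (-8 - (3)·0.905 - (4)·-0.114 - (3.8)·-1.700) / (12.8) = -0.297
  x2 = (1 - (-1.5)·-1.469 - (-3)·-0.114 - (-4)·-1.700) / (10.5) = -0.795
  x3 = (2 - (-2)·-1.469 - (0.9)·0.905 - (4)·-1.700) / (7.9) = 0.639
  x4 = (8 - (-4)·-1.469 - (-1)·0.905 - (-4)·-0.114) / (-10) = -0.257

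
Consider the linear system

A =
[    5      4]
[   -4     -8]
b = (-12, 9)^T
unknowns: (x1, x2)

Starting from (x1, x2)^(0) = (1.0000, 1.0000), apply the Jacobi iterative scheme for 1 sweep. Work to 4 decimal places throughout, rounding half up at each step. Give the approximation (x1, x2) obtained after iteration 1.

Iteration 1:
  x1 = (-12 - (4)·1.0000) / (5) = -3.2000
  x2 = (9 - (-4)·1.0000) / (-8) = -1.6250

(-3.2000, -1.6250)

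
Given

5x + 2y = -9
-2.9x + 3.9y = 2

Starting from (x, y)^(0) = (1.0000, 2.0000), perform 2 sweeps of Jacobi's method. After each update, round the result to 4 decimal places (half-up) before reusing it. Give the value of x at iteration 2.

Iteration 1:
  x = (-9 - (2)·2.0000) / (5) = -2.6000
  y = (2 - (-2.9)·1.0000) / (3.9) = 1.2564
Iteration 2:
  x = (-9 - (2)·1.2564) / (5) = -2.3026
  y = (2 - (-2.9)·-2.6000) / (3.9) = -1.4205

-2.3026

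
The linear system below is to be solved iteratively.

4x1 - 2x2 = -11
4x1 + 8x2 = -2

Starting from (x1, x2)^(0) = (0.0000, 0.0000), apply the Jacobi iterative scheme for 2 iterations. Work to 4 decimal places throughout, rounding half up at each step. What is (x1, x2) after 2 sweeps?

(-2.8750, 1.1250)

Iteration 1:
  x1 = (-11 - (-2)·0.0000) / (4) = -2.7500
  x2 = (-2 - (4)·0.0000) / (8) = -0.2500
Iteration 2:
  x1 = (-11 - (-2)·-0.2500) / (4) = -2.8750
  x2 = (-2 - (4)·-2.7500) / (8) = 1.1250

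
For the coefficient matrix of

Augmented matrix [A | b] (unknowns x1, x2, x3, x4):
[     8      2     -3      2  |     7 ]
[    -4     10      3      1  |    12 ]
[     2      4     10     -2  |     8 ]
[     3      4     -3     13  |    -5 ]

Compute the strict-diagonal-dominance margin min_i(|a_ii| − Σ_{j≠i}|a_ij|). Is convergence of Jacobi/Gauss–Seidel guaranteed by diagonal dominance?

row 1: |8| − (2+3+2) = 1
row 2: |10| − (4+3+1) = 2
row 3: |10| − (2+4+2) = 2
row 4: |13| − (3+4+3) = 3
minimum over rows = 1 → strictly diagonally dominant (convergence guaranteed)

1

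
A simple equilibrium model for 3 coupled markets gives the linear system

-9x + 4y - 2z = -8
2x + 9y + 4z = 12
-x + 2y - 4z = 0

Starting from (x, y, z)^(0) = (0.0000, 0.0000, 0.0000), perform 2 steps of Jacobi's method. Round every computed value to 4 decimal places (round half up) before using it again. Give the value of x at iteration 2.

1.4815

Iteration 1:
  x = (-8 - (4)·0.0000 - (-2)·0.0000) / (-9) = 0.8889
  y = (12 - (2)·0.0000 - (4)·0.0000) / (9) = 1.3333
  z = (0 - (-1)·0.0000 - (2)·0.0000) / (-4) = 0.0000
Iteration 2:
  x = (-8 - (4)·1.3333 - (-2)·0.0000) / (-9) = 1.4815
  y = (12 - (2)·0.8889 - (4)·0.0000) / (9) = 1.1358
  z = (0 - (-1)·0.8889 - (2)·1.3333) / (-4) = 0.4444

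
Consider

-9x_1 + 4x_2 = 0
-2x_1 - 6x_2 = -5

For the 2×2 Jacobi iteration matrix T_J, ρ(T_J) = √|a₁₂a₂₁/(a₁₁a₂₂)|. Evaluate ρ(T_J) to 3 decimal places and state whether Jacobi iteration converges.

0.385

a₁₂a₂₁/(a₁₁a₂₂) = (4)·(-2) / ((-9)·(-6)) = -0.148148
ρ = √|-0.148148| = √0.148148 = 0.385
ρ < 1, so Jacobi converges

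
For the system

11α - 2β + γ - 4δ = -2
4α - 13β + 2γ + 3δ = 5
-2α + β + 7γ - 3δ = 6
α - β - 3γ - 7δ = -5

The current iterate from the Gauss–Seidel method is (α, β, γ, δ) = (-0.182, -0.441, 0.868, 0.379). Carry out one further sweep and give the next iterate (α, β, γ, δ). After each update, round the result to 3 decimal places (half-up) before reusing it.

One sweep:
  α = (-2 - (-2)·-0.441 - (1)·0.868 - (-4)·0.379) / (11) = -0.203
  β = (5 - (4)·-0.203 - (2)·0.868 - (3)·0.379) / (-13) = -0.226
  γ = (6 - (-2)·-0.203 - (1)·-0.226 - (-3)·0.379) / (7) = 0.994
  δ = (-5 - (1)·-0.203 - (-1)·-0.226 - (-3)·0.994) / (-7) = 0.292

(-0.203, -0.226, 0.994, 0.292)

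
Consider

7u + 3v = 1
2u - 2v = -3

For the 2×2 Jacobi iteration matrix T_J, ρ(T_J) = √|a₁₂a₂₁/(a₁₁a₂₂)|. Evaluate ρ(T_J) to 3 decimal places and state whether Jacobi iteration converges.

0.655

a₁₂a₂₁/(a₁₁a₂₂) = (3)·(2) / ((7)·(-2)) = -0.428571
ρ = √|-0.428571| = √0.428571 = 0.655
ρ < 1, so Jacobi converges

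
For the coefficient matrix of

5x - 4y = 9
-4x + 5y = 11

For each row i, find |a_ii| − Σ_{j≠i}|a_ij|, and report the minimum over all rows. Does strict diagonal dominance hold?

1

row 1: |5| − (4) = 1
row 2: |5| − (4) = 1
minimum over rows = 1 → strictly diagonally dominant (convergence guaranteed)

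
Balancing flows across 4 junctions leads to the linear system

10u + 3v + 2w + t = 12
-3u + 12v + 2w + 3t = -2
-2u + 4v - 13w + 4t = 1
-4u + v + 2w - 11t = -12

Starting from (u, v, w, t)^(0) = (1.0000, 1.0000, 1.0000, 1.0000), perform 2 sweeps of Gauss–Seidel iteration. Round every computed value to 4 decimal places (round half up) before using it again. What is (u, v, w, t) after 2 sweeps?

(1.2455, -0.0647, -0.0317, 0.6264)

Iteration 1:
  u = (12 - (3)·1.0000 - (2)·1.0000 - (1)·1.0000) / (10) = 0.6000
  v = (-2 - (-3)·0.6000 - (2)·1.0000 - (3)·1.0000) / (12) = -0.4333
  w = (1 - (-2)·0.6000 - (4)·-0.4333 - (4)·1.0000) / (-13) = 0.0051
  t = (-12 - (-4)·0.6000 - (1)·-0.4333 - (2)·0.0051) / (-11) = 0.8343
Iteration 2:
  u = (12 - (3)·-0.4333 - (2)·0.0051 - (1)·0.8343) / (10) = 1.2455
  v = (-2 - (-3)·1.2455 - (2)·0.0051 - (3)·0.8343) / (12) = -0.0647
  w = (1 - (-2)·1.2455 - (4)·-0.0647 - (4)·0.8343) / (-13) = -0.0317
  t = (-12 - (-4)·1.2455 - (1)·-0.0647 - (2)·-0.0317) / (-11) = 0.6264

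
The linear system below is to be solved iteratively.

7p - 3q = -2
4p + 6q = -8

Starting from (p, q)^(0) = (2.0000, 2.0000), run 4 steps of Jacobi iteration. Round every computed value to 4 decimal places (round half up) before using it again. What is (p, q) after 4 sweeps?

Iteration 1:
  p = (-2 - (-3)·2.0000) / (7) = 0.5714
  q = (-8 - (4)·2.0000) / (6) = -2.6667
Iteration 2:
  p = (-2 - (-3)·-2.6667) / (7) = -1.4286
  q = (-8 - (4)·0.5714) / (6) = -1.7143
Iteration 3:
  p = (-2 - (-3)·-1.7143) / (7) = -1.0204
  q = (-8 - (4)·-1.4286) / (6) = -0.3809
Iteration 4:
  p = (-2 - (-3)·-0.3809) / (7) = -0.4490
  q = (-8 - (4)·-1.0204) / (6) = -0.6531

(-0.4490, -0.6531)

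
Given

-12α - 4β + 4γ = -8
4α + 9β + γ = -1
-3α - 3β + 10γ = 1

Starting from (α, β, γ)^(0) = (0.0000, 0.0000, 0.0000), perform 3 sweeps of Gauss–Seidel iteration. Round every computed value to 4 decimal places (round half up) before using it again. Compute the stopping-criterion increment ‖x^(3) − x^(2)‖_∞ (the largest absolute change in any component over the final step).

0.0444

Iteration 1:
  α = (-8 - (-4)·0.0000 - (4)·0.0000) / (-12) = 0.6667
  β = (-1 - (4)·0.6667 - (1)·0.0000) / (9) = -0.4074
  γ = (1 - (-3)·0.6667 - (-3)·-0.4074) / (10) = 0.1778
Iteration 2:
  α = (-8 - (-4)·-0.4074 - (4)·0.1778) / (-12) = 0.8617
  β = (-1 - (4)·0.8617 - (1)·0.1778) / (9) = -0.5138
  γ = (1 - (-3)·0.8617 - (-3)·-0.5138) / (10) = 0.2044
Iteration 3:
  α = (-8 - (-4)·-0.5138 - (4)·0.2044) / (-12) = 0.9061
  β = (-1 - (4)·0.9061 - (1)·0.2044) / (9) = -0.5365
  γ = (1 - (-3)·0.9061 - (-3)·-0.5365) / (10) = 0.2109
Change: (0.0444, -0.0227, 0.0065) → max |·| = 0.0444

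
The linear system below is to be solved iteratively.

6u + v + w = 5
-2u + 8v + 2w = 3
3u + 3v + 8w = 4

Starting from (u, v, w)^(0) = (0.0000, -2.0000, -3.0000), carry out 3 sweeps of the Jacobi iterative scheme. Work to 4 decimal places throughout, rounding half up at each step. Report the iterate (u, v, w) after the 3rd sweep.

(0.8446, 0.6211, 0.1562)

Iteration 1:
  u = (5 - (1)·-2.0000 - (1)·-3.0000) / (6) = 1.6667
  v = (3 - (-2)·0.0000 - (2)·-3.0000) / (8) = 1.1250
  w = (4 - (3)·0.0000 - (3)·-2.0000) / (8) = 1.2500
Iteration 2:
  u = (5 - (1)·1.1250 - (1)·1.2500) / (6) = 0.4375
  v = (3 - (-2)·1.6667 - (2)·1.2500) / (8) = 0.4792
  w = (4 - (3)·1.6667 - (3)·1.1250) / (8) = -0.5469
Iteration 3:
  u = (5 - (1)·0.4792 - (1)·-0.5469) / (6) = 0.8446
  v = (3 - (-2)·0.4375 - (2)·-0.5469) / (8) = 0.6211
  w = (4 - (3)·0.4375 - (3)·0.4792) / (8) = 0.1562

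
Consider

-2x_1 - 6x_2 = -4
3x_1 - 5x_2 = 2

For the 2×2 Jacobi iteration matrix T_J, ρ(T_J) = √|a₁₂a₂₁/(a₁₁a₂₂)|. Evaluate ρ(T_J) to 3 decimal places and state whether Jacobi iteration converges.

a₁₂a₂₁/(a₁₁a₂₂) = (-6)·(3) / ((-2)·(-5)) = -1.800000
ρ = √|-1.800000| = √1.800000 = 1.342
ρ > 1, so Jacobi diverges

1.342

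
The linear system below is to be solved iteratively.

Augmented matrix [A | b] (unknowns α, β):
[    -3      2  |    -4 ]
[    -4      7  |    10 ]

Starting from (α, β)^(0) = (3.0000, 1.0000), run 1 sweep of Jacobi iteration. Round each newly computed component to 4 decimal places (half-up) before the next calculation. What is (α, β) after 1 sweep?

(2.0000, 3.1429)

Iteration 1:
  α = (-4 - (2)·1.0000) / (-3) = 2.0000
  β = (10 - (-4)·3.0000) / (7) = 3.1429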